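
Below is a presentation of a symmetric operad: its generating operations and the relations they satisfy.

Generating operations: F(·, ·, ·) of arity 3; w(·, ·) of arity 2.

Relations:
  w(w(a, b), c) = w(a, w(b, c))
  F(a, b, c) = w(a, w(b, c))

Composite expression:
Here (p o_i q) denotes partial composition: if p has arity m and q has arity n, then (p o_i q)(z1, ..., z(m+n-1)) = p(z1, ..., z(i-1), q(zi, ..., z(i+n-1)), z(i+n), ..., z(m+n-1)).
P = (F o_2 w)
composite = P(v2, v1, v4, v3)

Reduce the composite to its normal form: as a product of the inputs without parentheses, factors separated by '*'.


v2 * v1 * v4 * v3

Key point: F is associative — brackets drop, the v-order remains.
w(v1, v4) unparenthesizes to v1 * v4
F(v2, w(v1, v4), v3) unparenthesizes to v2 * v1 * v4 * v3


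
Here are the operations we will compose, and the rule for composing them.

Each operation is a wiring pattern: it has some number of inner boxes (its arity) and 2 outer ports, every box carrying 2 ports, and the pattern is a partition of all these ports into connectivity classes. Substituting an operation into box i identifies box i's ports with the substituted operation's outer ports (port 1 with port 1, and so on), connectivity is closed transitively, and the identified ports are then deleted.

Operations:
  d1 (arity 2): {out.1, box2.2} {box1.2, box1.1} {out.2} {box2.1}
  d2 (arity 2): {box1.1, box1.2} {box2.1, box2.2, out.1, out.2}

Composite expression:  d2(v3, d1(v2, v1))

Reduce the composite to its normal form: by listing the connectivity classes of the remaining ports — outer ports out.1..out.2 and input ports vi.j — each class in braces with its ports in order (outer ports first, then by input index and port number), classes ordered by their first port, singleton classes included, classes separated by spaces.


{out.1, out.2, v1.2} {v1.1} {v2.1, v2.2} {v3.1, v3.2}

Connectivity passes through glued d2-boundaries; trace each wire chain.
the subtree at d1 composes to {out.1, v1.2} {out.2} {v1.1} {v2.1, v2.2} on (v2, v1); out.j = own outer ports
the subtree at d2 composes to {out.1, out.2, v1.2} {v1.1} {v2.1, v2.2} {v3.1, v3.2} on (v3, v2, v1); out.j = own outer ports


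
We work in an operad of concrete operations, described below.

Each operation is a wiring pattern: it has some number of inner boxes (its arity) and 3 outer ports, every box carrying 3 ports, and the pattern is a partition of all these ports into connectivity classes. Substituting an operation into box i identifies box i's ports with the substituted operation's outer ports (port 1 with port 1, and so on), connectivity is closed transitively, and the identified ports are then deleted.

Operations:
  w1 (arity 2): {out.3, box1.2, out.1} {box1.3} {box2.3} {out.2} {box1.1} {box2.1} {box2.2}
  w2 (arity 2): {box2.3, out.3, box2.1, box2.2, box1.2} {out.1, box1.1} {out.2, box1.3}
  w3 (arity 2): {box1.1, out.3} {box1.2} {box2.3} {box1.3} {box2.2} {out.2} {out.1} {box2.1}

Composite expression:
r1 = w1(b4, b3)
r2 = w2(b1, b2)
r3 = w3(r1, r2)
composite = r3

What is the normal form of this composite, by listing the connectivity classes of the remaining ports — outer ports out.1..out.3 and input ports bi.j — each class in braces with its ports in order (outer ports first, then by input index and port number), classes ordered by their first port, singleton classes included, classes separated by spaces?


{out.1} {out.2} {out.3, b4.2} {b1.1} {b1.2, b2.1, b2.2, b2.3} {b1.3} {b3.1} {b3.2} {b3.3} {b4.1} {b4.3}


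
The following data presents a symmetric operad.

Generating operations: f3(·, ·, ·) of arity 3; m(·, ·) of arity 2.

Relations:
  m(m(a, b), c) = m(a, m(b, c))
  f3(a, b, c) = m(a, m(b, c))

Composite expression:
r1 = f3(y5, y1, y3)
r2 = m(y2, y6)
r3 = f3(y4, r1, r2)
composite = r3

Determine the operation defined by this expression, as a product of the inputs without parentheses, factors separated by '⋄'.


y4 ⋄ y5 ⋄ y1 ⋄ y3 ⋄ y2 ⋄ y6


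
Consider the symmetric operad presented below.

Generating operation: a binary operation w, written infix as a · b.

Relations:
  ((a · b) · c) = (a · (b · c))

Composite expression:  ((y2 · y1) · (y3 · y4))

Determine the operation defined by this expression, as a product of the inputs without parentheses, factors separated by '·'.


y2 · y1 · y3 · y4

All parenthesizations of w agree; list the y-inputs left to right.
(y2 · y1) reduces to y2 · y1
(y3 · y4) reduces to y3 · y4
((y2 · y1) · (y3 · y4)) reduces to y2 · y1 · y3 · y4


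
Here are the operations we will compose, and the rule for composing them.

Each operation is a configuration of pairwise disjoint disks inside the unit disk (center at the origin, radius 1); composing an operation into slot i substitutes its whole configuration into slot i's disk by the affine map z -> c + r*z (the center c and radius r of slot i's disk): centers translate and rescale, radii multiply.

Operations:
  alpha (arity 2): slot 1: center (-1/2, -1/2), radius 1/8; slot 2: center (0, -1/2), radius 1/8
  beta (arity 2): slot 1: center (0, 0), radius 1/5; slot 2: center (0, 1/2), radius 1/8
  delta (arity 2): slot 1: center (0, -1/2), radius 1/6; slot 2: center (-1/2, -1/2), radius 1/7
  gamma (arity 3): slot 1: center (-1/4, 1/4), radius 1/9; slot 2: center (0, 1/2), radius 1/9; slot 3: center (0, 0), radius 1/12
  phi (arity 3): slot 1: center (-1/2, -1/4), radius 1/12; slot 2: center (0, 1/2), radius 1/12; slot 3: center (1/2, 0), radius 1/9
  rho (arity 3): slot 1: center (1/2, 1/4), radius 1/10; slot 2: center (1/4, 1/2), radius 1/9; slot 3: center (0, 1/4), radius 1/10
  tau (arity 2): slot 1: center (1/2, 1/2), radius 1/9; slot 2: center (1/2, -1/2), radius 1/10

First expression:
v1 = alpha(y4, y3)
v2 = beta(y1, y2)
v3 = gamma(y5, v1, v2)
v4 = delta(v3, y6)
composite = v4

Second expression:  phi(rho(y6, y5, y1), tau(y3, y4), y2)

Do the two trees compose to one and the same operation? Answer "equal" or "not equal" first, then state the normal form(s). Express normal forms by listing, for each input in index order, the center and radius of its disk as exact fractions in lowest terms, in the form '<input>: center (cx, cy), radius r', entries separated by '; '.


not equal — first y1: center (0, -1/2), radius 1/360; y2: center (0, -71/144), radius 1/576; y3: center (0, -23/54), radius 1/432; y4: center (-1/108, -23/54), radius 1/432; y5: center (-1/24, -11/24), radius 1/54; y6: center (-1/2, -1/2), radius 1/7, second y1: center (-1/2, -11/48), radius 1/120; y2: center (1/2, 0), radius 1/9; y3: center (1/24, 13/24), radius 1/108; y4: center (1/24, 11/24), radius 1/120; y5: center (-23/48, -5/24), radius 1/108; y6: center (-11/24, -11/48), radius 1/120


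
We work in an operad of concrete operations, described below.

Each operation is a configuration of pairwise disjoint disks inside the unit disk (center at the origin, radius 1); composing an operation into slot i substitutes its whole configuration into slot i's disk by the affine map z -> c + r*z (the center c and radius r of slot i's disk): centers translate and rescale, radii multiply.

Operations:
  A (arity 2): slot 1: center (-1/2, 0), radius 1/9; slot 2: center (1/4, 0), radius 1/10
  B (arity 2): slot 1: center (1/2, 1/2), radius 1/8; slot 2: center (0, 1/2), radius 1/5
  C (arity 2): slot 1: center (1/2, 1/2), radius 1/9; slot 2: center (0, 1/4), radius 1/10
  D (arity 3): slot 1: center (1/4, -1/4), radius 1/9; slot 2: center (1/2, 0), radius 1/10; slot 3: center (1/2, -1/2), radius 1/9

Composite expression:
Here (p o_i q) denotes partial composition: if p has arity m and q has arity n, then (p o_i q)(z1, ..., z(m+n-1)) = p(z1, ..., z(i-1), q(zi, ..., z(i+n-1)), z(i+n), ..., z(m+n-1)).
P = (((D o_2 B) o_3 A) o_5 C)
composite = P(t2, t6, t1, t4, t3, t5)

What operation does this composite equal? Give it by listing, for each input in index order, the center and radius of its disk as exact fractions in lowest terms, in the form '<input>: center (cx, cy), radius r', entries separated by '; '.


t1: center (49/100, 1/20), radius 1/450; t2: center (1/4, -1/4), radius 1/9; t3: center (5/9, -4/9), radius 1/81; t4: center (101/200, 1/20), radius 1/500; t5: center (1/2, -17/36), radius 1/90; t6: center (11/20, 1/20), radius 1/80


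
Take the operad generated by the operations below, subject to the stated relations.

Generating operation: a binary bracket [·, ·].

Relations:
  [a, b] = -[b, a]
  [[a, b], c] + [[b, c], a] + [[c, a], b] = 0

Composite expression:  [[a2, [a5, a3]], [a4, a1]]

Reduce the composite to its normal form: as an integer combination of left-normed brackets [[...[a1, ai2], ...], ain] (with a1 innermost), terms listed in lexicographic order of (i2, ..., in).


-[[[[a1, a4], a2], a3], a5] + [[[[a1, a4], a2], a5], a3] + [[[[a1, a4], a3], a5], a2] - [[[[a1, a4], a5], a3], a2]


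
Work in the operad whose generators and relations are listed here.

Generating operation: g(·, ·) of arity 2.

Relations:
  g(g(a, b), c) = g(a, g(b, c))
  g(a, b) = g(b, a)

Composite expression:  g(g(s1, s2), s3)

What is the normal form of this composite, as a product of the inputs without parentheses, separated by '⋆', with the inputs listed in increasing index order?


s1 ⋆ s2 ⋆ s3

Any arrangement under g is one operation, so sort the s-inputs.
g(s1, s2) spells out as s1 ⋆ s2
g(g(s1, s2), s3) spells out as s1 ⋆ s2 ⋆ s3
putting the inputs in ascending order: s1 ⋆ s2 ⋆ s3


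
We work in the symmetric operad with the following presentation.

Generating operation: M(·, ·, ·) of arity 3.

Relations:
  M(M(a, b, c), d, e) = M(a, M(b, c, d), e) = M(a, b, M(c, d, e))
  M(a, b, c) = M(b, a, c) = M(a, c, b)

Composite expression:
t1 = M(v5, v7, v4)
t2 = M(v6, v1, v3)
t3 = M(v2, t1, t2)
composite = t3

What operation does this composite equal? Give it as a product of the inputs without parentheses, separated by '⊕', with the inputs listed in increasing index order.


v1 ⊕ v2 ⊕ v3 ⊕ v4 ⊕ v5 ⊕ v6 ⊕ v7

Any arrangement under M is one operation, so sort the v-inputs.
M(v5, v7, v4) unparenthesizes to v5 ⊕ v7 ⊕ v4
M(v6, v1, v3) unparenthesizes to v6 ⊕ v1 ⊕ v3
M(v2, M(v5, v7, v4), M(v6, v1, v3)) unparenthesizes to v2 ⊕ v5 ⊕ v7 ⊕ v4 ⊕ v6 ⊕ v1 ⊕ v3
putting the inputs in ascending order: v1 ⊕ v2 ⊕ v3 ⊕ v4 ⊕ v5 ⊕ v6 ⊕ v7


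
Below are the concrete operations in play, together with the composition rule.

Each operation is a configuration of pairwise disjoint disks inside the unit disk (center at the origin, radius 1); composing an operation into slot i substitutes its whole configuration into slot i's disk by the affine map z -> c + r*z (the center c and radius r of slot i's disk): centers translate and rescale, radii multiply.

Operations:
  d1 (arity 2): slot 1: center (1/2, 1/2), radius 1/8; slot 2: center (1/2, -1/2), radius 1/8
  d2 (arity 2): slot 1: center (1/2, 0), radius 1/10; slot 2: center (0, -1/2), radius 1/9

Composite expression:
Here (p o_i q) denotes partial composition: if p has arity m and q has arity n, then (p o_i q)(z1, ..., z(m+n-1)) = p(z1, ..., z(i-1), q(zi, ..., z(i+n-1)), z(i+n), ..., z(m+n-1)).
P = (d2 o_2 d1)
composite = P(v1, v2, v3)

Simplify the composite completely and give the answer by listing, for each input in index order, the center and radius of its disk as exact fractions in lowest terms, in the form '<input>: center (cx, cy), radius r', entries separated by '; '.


Affine substitution under d2: radii multiply and v-centers shift.
input v1: applying the 1 nested substitution gives center (1/2, 0), radius 1/10
input v2: applying the 2 nested substitutions gives center (1/18, -4/9), radius 1/72
input v3: applying the 2 nested substitutions gives center (1/18, -5/9), radius 1/72

v1: center (1/2, 0), radius 1/10; v2: center (1/18, -4/9), radius 1/72; v3: center (1/18, -5/9), radius 1/72


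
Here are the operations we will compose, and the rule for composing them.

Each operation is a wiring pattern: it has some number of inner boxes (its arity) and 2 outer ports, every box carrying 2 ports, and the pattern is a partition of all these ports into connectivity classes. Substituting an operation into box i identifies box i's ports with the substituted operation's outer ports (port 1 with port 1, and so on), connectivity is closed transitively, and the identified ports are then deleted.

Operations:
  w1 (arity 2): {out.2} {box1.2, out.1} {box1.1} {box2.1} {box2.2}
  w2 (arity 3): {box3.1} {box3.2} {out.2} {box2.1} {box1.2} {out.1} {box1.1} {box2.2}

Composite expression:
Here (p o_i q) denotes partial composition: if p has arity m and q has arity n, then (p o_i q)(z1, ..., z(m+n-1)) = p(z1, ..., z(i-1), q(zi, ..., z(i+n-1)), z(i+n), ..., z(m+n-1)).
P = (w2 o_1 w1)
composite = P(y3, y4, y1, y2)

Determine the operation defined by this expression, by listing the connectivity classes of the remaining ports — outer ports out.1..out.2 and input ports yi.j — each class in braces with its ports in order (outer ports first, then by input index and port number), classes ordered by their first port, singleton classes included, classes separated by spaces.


{out.1} {out.2} {y1.1} {y1.2} {y2.1} {y2.2} {y3.1} {y3.2} {y4.1} {y4.2}

Treat the ports identified at w2 as solder joints: merge, then drop.
w1 over (y3, y4) gives {out.1, y3.2} {out.2} {y3.1} {y4.1} {y4.2}, out.j being that stage's outer ports
w2 over (y3, y4, y1, y2) gives {out.1} {out.2} {y1.1} {y1.2} {y2.1} {y2.2} {y3.1} {y3.2} {y4.1} {y4.2}, out.j being that stage's outer ports


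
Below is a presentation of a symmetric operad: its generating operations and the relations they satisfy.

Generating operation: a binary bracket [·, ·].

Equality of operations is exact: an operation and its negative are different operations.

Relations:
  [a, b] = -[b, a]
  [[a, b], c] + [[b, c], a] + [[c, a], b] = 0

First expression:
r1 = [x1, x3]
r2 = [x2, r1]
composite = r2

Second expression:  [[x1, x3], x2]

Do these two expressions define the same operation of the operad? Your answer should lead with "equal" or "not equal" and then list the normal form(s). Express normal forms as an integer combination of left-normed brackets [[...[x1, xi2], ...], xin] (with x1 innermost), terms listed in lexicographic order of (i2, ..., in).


not equal: they reduce to -[[x1, x3], x2] and [[x1, x3], x2]


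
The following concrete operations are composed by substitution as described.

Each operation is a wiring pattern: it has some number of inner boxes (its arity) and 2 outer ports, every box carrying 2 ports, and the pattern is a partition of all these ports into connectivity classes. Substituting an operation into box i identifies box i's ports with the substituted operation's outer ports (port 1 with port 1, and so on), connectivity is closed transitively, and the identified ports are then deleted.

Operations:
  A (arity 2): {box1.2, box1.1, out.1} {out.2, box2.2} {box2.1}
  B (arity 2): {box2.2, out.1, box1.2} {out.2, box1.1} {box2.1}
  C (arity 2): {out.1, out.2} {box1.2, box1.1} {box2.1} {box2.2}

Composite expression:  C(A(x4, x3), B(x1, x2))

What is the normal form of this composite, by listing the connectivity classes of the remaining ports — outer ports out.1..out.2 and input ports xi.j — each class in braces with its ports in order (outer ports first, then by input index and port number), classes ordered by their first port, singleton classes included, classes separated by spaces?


{out.1, out.2} {x1.1} {x1.2, x2.2} {x2.1} {x3.1} {x3.2, x4.1, x4.2}

Substituting into C glues patterns; closure does the rest.
stage A: inputs (x4, x3), connectivity {out.1, x4.1, x4.2} {out.2, x3.2} {x3.1}, out.j its boundary
stage B: inputs (x1, x2), connectivity {out.1, x1.2, x2.2} {out.2, x1.1} {x2.1}, out.j its boundary
stage C: inputs (x4, x3, x1, x2), connectivity {out.1, out.2} {x1.1} {x1.2, x2.2} {x2.1} {x3.1} {x3.2, x4.1, x4.2}, out.j its boundary


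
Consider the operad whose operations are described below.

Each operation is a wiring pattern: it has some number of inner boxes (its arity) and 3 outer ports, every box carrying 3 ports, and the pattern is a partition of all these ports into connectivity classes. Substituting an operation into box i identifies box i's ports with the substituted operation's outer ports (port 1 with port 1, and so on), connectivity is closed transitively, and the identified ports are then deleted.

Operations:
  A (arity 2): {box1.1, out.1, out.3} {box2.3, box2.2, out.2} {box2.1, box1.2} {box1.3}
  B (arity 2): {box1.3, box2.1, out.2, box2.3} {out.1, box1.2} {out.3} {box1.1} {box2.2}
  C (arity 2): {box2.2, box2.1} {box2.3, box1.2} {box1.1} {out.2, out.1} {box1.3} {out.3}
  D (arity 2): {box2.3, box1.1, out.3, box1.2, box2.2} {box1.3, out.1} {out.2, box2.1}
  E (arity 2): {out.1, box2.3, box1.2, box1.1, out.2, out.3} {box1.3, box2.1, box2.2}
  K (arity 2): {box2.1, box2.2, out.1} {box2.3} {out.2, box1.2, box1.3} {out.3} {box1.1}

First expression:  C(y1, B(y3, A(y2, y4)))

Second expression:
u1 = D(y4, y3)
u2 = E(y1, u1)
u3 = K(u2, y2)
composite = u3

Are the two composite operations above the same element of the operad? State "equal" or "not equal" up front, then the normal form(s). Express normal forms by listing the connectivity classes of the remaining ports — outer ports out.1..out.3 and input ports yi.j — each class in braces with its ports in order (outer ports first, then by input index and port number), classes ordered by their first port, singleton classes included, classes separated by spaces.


not equal; first: {out.1, out.2} {out.3} {y1.1} {y1.2} {y1.3} {y2.1, y3.2, y3.3} {y2.2, y4.1} {y2.3} {y3.1} {y4.2, y4.3}; second: {out.1, y2.1, y2.2} {out.2, y1.1, y1.2, y3.2, y3.3, y4.1, y4.2} {out.3} {y1.3, y3.1, y4.3} {y2.3}


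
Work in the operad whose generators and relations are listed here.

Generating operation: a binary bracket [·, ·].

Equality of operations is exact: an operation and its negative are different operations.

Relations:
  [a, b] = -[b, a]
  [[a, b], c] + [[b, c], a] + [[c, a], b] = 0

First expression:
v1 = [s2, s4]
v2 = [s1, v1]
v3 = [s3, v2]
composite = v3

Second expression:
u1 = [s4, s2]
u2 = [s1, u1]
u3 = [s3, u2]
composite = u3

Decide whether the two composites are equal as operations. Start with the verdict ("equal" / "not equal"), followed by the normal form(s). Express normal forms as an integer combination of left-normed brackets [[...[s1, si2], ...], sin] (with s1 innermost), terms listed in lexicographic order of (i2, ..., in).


Normal form of the first expression: -[[[s1, s2], s4], s3] + [[[s1, s4], s2], s3]
Normal form of the second expression: [[[s1, s2], s4], s3] - [[[s1, s4], s2], s3]
They disagree, so not equal.

not equal; first: -[[[s1, s2], s4], s3] + [[[s1, s4], s2], s3]; second: [[[s1, s2], s4], s3] - [[[s1, s4], s2], s3]


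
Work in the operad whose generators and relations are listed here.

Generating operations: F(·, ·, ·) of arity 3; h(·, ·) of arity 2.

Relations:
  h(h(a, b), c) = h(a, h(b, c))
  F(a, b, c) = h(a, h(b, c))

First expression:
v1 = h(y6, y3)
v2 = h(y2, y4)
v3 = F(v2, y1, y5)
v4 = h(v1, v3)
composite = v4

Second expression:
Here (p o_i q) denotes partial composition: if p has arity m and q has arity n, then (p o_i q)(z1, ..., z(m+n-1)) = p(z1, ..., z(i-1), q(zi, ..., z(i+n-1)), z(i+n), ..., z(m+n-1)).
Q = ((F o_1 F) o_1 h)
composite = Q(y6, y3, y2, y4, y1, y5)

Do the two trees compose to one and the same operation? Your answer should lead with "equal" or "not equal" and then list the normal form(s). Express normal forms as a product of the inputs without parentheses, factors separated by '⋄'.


equal; both compose to y6 ⋄ y3 ⋄ y2 ⋄ y4 ⋄ y1 ⋄ y5

Reducing the first expression gives y6 ⋄ y3 ⋄ y2 ⋄ y4 ⋄ y1 ⋄ y5
Reducing the second expression gives y6 ⋄ y3 ⋄ y2 ⋄ y4 ⋄ y1 ⋄ y5
The normal forms match — equal.


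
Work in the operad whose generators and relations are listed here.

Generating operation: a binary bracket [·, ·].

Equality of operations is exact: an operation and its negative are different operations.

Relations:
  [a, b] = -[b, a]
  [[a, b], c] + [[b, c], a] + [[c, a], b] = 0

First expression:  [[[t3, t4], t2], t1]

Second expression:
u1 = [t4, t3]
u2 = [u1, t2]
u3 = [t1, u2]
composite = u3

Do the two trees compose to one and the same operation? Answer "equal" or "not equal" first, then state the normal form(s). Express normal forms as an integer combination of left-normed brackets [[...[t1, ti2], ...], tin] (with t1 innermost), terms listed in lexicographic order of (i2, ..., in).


In normal form, the first expression is [[[t1, t2], t3], t4] - [[[t1, t2], t4], t3] - [[[t1, t3], t4], t2] + [[[t1, t4], t3], t2]
In normal form, the second expression is [[[t1, t2], t3], t4] - [[[t1, t2], t4], t3] - [[[t1, t3], t4], t2] + [[[t1, t4], t3], t2]
The normal forms match — equal.

equal: each reduces to [[[t1, t2], t3], t4] - [[[t1, t2], t4], t3] - [[[t1, t3], t4], t2] + [[[t1, t4], t3], t2]


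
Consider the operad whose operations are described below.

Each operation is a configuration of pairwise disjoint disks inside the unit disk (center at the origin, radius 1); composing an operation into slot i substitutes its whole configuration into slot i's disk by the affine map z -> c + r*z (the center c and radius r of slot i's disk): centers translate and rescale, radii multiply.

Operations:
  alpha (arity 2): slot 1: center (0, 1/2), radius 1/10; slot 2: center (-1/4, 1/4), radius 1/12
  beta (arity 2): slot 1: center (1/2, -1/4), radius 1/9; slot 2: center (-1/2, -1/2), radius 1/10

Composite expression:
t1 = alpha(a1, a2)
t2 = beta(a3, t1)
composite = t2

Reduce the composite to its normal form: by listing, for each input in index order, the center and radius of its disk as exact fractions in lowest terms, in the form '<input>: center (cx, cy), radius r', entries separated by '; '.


Below beta, radii multiply path by path; the a-disk centers shift.
a3 passes through 1 substitution, ending at center (1/2, -1/4), radius 1/9
a1 passes through 2 substitutions, ending at center (-1/2, -9/20), radius 1/100
a2 passes through 2 substitutions, ending at center (-21/40, -19/40), radius 1/120

a1: center (-1/2, -9/20), radius 1/100; a2: center (-21/40, -19/40), radius 1/120; a3: center (1/2, -1/4), radius 1/9


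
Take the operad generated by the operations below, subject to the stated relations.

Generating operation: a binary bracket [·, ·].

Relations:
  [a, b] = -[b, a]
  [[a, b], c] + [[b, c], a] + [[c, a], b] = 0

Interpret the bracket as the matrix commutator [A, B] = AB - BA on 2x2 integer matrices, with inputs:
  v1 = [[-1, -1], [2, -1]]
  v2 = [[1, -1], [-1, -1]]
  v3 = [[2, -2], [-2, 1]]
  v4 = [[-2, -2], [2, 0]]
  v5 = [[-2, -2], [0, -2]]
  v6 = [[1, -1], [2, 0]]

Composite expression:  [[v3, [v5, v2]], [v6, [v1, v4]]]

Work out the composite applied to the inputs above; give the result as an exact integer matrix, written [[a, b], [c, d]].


[v5, v2] = [[2, 4], [0, -2]]
[v3, [v5, v2]] = [[8, 12], [-8, -8]]
[v1, v4] = [[2, -2], [-4, -2]]
[v6, [v1, v4]] = [[8, 2], [12, -8]]
[[v3, [v5, v2]], [v6, [v1, v4]]] = [[160, -160], [-320, -160]]

[[160, -160], [-320, -160]]


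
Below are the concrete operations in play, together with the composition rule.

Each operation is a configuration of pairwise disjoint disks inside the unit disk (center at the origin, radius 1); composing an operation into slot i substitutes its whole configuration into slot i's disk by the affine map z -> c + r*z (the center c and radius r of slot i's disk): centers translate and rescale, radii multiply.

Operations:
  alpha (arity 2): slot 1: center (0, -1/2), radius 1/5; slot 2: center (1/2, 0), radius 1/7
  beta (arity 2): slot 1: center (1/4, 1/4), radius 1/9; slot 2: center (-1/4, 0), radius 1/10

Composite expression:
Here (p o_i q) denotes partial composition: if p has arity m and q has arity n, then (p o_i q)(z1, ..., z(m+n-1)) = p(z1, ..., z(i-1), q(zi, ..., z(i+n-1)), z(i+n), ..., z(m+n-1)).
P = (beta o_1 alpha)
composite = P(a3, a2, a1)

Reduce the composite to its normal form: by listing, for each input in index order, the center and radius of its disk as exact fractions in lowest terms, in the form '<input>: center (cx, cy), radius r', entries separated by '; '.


a1: center (-1/4, 0), radius 1/10; a2: center (11/36, 1/4), radius 1/63; a3: center (1/4, 7/36), radius 1/45

Nesting under beta composes maps z -> c + r*z down each a-path.
input a3: applying the 2 nested substitutions gives center (1/4, 7/36), radius 1/45
input a2: applying the 2 nested substitutions gives center (11/36, 1/4), radius 1/63
input a1: applying the 1 nested substitution gives center (-1/4, 0), radius 1/10


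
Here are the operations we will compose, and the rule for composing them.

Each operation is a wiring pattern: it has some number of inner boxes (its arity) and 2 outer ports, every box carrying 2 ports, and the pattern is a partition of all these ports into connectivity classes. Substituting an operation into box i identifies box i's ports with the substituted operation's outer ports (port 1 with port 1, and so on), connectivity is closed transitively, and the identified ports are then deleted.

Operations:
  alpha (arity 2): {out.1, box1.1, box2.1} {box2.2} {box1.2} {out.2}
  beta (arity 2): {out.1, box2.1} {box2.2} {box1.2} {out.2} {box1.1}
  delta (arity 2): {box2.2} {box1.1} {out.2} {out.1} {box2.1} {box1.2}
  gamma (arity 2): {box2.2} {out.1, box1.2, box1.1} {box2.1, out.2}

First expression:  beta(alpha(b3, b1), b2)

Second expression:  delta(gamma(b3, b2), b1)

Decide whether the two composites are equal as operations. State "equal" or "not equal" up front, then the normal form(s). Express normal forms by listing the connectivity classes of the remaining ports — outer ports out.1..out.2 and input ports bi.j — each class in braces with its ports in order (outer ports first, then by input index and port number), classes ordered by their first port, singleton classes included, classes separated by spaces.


not equal; first: {out.1, b2.1} {out.2} {b1.1, b3.1} {b1.2} {b2.2} {b3.2}; second: {out.1} {out.2} {b1.1} {b1.2} {b2.1} {b2.2} {b3.1, b3.2}

Reducing the first expression gives {out.1, b2.1} {out.2} {b1.1, b3.1} {b1.2} {b2.2} {b3.2}
Reducing the second expression gives {out.1} {out.2} {b1.1} {b1.2} {b2.1} {b2.2} {b3.1, b3.2}
The normal forms differ: not equal.


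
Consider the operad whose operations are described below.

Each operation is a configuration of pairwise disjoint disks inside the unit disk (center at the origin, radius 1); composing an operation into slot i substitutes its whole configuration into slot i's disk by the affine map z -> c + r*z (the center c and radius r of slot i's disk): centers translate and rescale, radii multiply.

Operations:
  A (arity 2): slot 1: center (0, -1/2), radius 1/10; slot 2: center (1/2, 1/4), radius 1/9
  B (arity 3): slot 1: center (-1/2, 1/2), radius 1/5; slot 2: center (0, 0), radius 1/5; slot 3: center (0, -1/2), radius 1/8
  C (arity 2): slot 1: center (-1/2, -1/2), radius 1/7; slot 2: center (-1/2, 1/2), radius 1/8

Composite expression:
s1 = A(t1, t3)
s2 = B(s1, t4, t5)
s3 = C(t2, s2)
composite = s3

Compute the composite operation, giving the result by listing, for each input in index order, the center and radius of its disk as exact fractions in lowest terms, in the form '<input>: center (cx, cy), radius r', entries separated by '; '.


t1: center (-9/16, 11/20), radius 1/400; t2: center (-1/2, -1/2), radius 1/7; t3: center (-11/20, 91/160), radius 1/360; t4: center (-1/2, 1/2), radius 1/40; t5: center (-1/2, 7/16), radius 1/64

Affine substitution under C: radii multiply and t-centers shift.
input t2: composing its 1 substitution step yields center (-1/2, -1/2), radius 1/7
input t1: composing its 3 substitution steps yields center (-9/16, 11/20), radius 1/400
input t3: composing its 3 substitution steps yields center (-11/20, 91/160), radius 1/360
input t4: composing its 2 substitution steps yields center (-1/2, 1/2), radius 1/40
input t5: composing its 2 substitution steps yields center (-1/2, 7/16), radius 1/64


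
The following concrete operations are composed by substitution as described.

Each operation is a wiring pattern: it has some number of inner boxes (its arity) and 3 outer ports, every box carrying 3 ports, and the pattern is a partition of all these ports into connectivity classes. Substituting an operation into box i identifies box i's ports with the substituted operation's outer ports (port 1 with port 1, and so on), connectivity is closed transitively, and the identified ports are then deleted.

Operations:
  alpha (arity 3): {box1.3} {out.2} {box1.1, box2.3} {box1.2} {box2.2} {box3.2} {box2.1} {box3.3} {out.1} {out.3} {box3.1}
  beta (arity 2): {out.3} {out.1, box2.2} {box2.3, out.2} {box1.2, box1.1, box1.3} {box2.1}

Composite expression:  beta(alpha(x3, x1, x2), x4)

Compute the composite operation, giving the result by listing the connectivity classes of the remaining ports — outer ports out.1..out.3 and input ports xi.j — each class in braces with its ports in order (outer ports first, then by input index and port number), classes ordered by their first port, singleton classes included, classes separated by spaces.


{out.1, x4.2} {out.2, x4.3} {out.3} {x1.1} {x1.2} {x1.3, x3.1} {x2.1} {x2.2} {x2.3} {x3.2} {x3.3} {x4.1}

After gluing at beta, chains via deleted ports link the x-ports.
alpha over (x3, x1, x2) gives {out.1} {out.2} {out.3} {x1.1} {x1.2} {x1.3, x3.1} {x2.1} {x2.2} {x2.3} {x3.2} {x3.3}, out.j being that stage's outer ports
beta over (x3, x1, x2, x4) gives {out.1, x4.2} {out.2, x4.3} {out.3} {x1.1} {x1.2} {x1.3, x3.1} {x2.1} {x2.2} {x2.3} {x3.2} {x3.3} {x4.1}, out.j being that stage's outer ports


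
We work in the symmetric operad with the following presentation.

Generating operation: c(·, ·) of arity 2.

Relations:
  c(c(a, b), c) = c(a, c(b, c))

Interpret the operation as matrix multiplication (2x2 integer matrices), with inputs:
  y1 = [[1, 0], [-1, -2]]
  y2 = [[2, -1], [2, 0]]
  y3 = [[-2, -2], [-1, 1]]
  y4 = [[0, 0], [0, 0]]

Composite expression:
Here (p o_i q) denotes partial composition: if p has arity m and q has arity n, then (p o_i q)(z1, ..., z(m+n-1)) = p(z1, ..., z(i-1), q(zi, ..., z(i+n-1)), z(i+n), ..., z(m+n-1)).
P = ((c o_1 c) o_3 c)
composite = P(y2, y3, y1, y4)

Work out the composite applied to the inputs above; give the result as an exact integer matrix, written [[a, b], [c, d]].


[[0, 0], [0, 0]]

c(y2, y3) = [[-3, -5], [-4, -4]]
c(y1, y4) = [[0, 0], [0, 0]]
c(c(y2, y3), c(y1, y4)) = [[0, 0], [0, 0]]


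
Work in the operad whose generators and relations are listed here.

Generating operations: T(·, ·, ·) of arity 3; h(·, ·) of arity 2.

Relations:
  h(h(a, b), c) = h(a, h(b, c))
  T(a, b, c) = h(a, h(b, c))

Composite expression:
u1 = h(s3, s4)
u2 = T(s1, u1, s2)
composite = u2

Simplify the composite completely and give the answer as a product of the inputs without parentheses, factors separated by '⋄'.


s1 ⋄ s3 ⋄ s4 ⋄ s2

Associativity of T dissolves the nesting; only the s-input order survives.
h(s3, s4) linearizes to s3 ⋄ s4
T(s1, h(s3, s4), s2) linearizes to s1 ⋄ s3 ⋄ s4 ⋄ s2


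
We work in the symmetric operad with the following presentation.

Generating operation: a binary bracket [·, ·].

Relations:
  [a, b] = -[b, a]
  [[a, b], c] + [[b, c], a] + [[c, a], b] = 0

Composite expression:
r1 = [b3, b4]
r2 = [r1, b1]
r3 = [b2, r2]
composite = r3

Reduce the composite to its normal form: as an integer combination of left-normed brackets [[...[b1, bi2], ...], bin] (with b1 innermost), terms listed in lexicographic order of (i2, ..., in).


A multilinear Lie element is pinned by b1-initial words (b1 innermost).
Composite bracket: [b2, [[b3, b4], b1]]
The bracket unfolds into 8 signed words via [a, b] = ab - ba (2^3 = 8).
Words beginning with b1 determine it all:
  b1b3b4b2 (sign +1) contributes +[[[b1, b3], b4], b2]
  b1b4b3b2 (sign -1) contributes -[[[b1, b4], b3], b2]

[[[b1, b3], b4], b2] - [[[b1, b4], b3], b2]


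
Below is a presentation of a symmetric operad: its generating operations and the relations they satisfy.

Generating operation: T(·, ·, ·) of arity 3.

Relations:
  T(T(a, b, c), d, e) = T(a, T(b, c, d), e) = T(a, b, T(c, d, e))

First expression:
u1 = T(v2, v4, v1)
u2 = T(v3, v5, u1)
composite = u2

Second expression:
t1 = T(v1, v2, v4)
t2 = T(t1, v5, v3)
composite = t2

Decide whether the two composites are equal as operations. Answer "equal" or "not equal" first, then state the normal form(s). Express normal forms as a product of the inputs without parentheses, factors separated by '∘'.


not equal; the first gives v3 ∘ v5 ∘ v2 ∘ v4 ∘ v1 and the second v1 ∘ v2 ∘ v4 ∘ v5 ∘ v3


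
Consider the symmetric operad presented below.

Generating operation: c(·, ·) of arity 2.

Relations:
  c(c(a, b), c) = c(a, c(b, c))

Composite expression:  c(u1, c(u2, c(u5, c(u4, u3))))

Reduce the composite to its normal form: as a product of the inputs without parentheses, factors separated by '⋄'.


u1 ⋄ u2 ⋄ u5 ⋄ u4 ⋄ u3

Key point: c is associative — brackets drop, the u-order remains.
c(u4, u3) collapses to u4 ⋄ u3
c(u5, c(u4, u3)) collapses to u5 ⋄ u4 ⋄ u3
c(u2, c(u5, c(u4, u3))) collapses to u2 ⋄ u5 ⋄ u4 ⋄ u3
c(u1, c(u2, c(u5, c(u4, u3)))) collapses to u1 ⋄ u2 ⋄ u5 ⋄ u4 ⋄ u3


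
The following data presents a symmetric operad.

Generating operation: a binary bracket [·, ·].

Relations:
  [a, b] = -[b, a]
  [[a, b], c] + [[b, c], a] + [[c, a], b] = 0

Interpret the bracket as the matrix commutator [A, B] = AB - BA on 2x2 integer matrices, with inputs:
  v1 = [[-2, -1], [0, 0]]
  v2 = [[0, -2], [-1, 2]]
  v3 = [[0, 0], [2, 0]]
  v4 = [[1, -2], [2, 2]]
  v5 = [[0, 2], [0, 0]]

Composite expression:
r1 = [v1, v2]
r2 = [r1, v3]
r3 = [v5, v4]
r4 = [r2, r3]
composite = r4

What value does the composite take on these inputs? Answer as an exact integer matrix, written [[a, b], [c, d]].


[v1, v2] = [[1, 2], [-2, -1]]
[[v1, v2], v3] = [[4, 0], [-4, -4]]
[v5, v4] = [[4, 2], [0, -4]]
[[[v1, v2], v3], [v5, v4]] = [[8, 16], [-32, -8]]

[[8, 16], [-32, -8]]


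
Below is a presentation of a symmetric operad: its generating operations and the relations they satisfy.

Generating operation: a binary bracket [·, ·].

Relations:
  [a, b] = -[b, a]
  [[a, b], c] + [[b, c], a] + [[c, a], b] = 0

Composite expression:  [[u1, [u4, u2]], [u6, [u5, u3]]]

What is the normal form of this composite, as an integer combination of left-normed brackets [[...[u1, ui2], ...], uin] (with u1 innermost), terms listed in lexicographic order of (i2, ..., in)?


-[[[[[u1, u2], u4], u3], u5], u6] + [[[[[u1, u2], u4], u5], u3], u6] + [[[[[u1, u2], u4], u6], u3], u5] - [[[[[u1, u2], u4], u6], u5], u3] + [[[[[u1, u4], u2], u3], u5], u6] - [[[[[u1, u4], u2], u5], u3], u6] - [[[[[u1, u4], u2], u6], u3], u5] + [[[[[u1, u4], u2], u6], u5], u3]

Antisymmetry and Jacobi reduce to u1-anchored left-normed brackets.
Composite bracket: [[u1, [u4, u2]], [u6, [u5, u3]]]
The bracket unfolds into 32 signed words via [a, b] = ab - ba (2^5 = 32).
Coefficients come from the u1-initial words:
  u1u2u4u3u5u6 appears with sign -1, giving the term -[[[[[u1, u2], u4], u3], u5], u6]
  u1u2u4u5u3u6 appears with sign +1, giving the term +[[[[[u1, u2], u4], u5], u3], u6]
  u1u2u4u6u3u5 appears with sign +1, giving the term +[[[[[u1, u2], u4], u6], u3], u5]
  u1u2u4u6u5u3 appears with sign -1, giving the term -[[[[[u1, u2], u4], u6], u5], u3]
  u1u4u2u3u5u6 appears with sign +1, giving the term +[[[[[u1, u4], u2], u3], u5], u6]
  u1u4u2u5u3u6 appears with sign -1, giving the term -[[[[[u1, u4], u2], u5], u3], u6]
  u1u4u2u6u3u5 appears with sign -1, giving the term -[[[[[u1, u4], u2], u6], u3], u5]
  u1u4u2u6u5u3 appears with sign +1, giving the term +[[[[[u1, u4], u2], u6], u5], u3]


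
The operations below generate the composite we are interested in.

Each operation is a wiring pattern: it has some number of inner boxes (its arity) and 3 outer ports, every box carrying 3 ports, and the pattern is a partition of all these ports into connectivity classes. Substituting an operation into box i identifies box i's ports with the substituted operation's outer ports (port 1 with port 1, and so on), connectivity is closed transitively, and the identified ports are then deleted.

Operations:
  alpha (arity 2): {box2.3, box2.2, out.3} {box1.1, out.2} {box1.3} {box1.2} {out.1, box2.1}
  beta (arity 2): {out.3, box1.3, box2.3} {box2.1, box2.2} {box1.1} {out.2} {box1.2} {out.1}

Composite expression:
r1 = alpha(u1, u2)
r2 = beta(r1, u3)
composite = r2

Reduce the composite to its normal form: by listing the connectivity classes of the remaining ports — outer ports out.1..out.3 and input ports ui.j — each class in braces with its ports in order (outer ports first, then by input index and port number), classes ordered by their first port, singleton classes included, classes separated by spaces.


{out.1} {out.2} {out.3, u2.2, u2.3, u3.3} {u1.1} {u1.2} {u1.3} {u2.1} {u3.1, u3.2}

Two ports join when wires chain via beta-identified ports.
composing alpha on (u1, u2), with out.j its own outer ports: {out.1, u2.1} {out.2, u1.1} {out.3, u2.2, u2.3} {u1.2} {u1.3}
composing beta on (u1, u2, u3), with out.j its own outer ports: {out.1} {out.2} {out.3, u2.2, u2.3, u3.3} {u1.1} {u1.2} {u1.3} {u2.1} {u3.1, u3.2}


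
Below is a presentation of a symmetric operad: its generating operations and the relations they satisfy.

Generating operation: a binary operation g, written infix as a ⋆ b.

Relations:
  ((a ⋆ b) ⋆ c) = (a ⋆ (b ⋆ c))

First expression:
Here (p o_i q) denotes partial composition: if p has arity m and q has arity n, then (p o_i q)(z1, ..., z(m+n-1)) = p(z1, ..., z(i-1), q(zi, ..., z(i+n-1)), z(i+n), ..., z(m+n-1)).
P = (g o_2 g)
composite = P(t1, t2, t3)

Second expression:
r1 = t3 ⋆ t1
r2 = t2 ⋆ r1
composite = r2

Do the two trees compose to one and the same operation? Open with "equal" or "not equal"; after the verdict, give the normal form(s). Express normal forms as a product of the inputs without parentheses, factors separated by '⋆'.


not equal — first t1 ⋆ t2 ⋆ t3, second t2 ⋆ t3 ⋆ t1

In normal form, the first expression is t1 ⋆ t2 ⋆ t3
In normal form, the second expression is t2 ⋆ t3 ⋆ t1
Different reductions; not equal.


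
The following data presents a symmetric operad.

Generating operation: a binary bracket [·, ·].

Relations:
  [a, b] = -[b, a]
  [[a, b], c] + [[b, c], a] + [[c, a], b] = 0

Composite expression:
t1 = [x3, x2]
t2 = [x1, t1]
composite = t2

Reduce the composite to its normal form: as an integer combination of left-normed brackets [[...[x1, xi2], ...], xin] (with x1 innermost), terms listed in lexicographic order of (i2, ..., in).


Skip Jacobi rewriting: expand, keep x1-initial words, read off terms.
Composite bracket: [x1, [x3, x2]]
Full expansion: 4 signed words from ab - ba (2^2 = 4).
Keep just the words that open with x1:
  x1x2x3 appears with sign -1, giving the term -[[x1, x2], x3]
  x1x3x2 appears with sign +1, giving the term +[[x1, x3], x2]

-[[x1, x2], x3] + [[x1, x3], x2]


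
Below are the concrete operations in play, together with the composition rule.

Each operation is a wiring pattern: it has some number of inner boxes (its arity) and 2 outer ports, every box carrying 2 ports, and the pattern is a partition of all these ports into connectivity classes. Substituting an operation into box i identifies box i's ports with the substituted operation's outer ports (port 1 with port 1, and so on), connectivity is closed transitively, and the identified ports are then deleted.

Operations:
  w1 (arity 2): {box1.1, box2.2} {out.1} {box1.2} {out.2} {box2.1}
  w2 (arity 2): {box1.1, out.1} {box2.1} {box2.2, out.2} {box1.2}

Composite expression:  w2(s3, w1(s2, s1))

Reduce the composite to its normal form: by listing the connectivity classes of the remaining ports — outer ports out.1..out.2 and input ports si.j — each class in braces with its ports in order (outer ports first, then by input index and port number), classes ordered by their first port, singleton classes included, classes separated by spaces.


Substituting into w2 glues patterns; closure does the rest.
w1 over (s2, s1) gives {out.1} {out.2} {s1.1} {s1.2, s2.1} {s2.2}, out.j being that stage's outer ports
w2 over (s3, s2, s1) gives {out.1, s3.1} {out.2} {s1.1} {s1.2, s2.1} {s2.2} {s3.2}, out.j being that stage's outer ports

{out.1, s3.1} {out.2} {s1.1} {s1.2, s2.1} {s2.2} {s3.2}
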